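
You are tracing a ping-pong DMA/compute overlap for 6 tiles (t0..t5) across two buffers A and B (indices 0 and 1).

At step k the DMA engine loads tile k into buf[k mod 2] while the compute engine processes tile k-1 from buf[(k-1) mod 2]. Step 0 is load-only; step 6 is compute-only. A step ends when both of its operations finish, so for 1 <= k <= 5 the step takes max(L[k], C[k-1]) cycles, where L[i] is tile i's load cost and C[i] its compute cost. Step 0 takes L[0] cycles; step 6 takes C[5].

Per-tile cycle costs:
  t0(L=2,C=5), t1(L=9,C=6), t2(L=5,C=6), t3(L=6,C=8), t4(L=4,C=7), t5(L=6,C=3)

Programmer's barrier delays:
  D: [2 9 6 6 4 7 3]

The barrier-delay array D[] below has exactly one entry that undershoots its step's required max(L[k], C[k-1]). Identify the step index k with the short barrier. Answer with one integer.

step 0: need L[0]=2 = 2; D[0]=2 ok
step 1: need max(L[1]=9,C[0]=5) = 9; D[1]=9 ok
step 2: need max(L[2]=5,C[1]=6) = 6; D[2]=6 ok
step 3: need max(L[3]=6,C[2]=6) = 6; D[3]=6 ok
step 4: need max(L[4]=4,C[3]=8) = 8; D[4]=4 SHORT
step 5: need max(L[5]=6,C[4]=7) = 7; D[5]=7 ok
step 6: need C[5]=3 = 3; D[6]=3 ok

hazard at step 4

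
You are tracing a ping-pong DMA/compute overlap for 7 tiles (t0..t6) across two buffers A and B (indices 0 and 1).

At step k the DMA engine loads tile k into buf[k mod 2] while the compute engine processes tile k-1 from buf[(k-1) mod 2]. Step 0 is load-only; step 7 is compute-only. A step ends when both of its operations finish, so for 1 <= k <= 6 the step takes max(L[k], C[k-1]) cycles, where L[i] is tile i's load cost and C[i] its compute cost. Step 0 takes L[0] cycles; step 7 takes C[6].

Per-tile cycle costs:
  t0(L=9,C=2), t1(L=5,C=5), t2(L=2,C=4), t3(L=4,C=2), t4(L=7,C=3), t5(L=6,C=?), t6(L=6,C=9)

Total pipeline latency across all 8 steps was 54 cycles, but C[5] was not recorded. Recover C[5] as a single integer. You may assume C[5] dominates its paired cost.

C[5] = 9

step 0: dur = L[0]=9 = 9
step 1: dur = max(L[1]=5, C[0]=2) = 5
step 2: dur = max(L[2]=2, C[1]=5) = 5
step 3: dur = max(L[3]=4, C[2]=4) = 4
step 4: dur = max(L[4]=7, C[3]=2) = 7
step 5: dur = max(L[5]=6, C[4]=3) = 6
step 6: dur = max(L[6]=6, C[5]=?) = C[5]  (unknown; binding)
step 7: dur = C[6]=9 = 9
sum of known step durations = 45
dur[6] = total - known = 54 - 45 = 9
C[5] is the binding max in step 6, so C[5] = dur[6] = 9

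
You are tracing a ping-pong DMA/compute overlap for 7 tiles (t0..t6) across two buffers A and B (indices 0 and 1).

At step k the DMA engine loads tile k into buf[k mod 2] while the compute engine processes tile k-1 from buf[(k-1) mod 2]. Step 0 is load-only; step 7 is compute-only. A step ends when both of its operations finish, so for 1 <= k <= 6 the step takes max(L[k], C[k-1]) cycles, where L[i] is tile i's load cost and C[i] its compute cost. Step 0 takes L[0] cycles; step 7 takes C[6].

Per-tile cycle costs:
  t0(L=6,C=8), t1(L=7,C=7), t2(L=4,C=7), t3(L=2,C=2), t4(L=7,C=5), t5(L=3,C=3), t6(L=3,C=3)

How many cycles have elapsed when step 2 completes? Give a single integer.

  0. 6=6c; end=6; A:t0 B:-
  1. max(7,8)=8c; end=14; A:t0 B:t1
  2. max(4,7)=7c; end=21; A:t2 B:t1
  3. max(2,7)=7c; end=28; A:t2 B:t3
  4. max(7,2)=7c; end=35; A:t4 B:t3
  5. max(3,5)=5c; end=40; A:t4 B:t5
  6. max(3,3)=3c; end=43; A:t6 B:t5
  7. 3=3c; end=46; A:t6 B:t5

end_cycle[2] = 21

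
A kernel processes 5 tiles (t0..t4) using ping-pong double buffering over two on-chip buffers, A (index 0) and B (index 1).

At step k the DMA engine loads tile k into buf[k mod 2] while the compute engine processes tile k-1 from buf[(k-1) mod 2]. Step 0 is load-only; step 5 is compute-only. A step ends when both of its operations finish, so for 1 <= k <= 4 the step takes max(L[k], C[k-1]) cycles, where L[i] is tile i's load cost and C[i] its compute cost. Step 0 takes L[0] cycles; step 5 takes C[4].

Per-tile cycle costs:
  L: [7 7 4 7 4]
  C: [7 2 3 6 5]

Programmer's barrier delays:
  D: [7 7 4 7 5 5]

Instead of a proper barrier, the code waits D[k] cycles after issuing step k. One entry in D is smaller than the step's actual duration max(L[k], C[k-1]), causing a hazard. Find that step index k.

hazard at step 4

step 0: need L[0]=7 = 7; D[0]=7 ok
step 1: need max(L[1]=7,C[0]=7) = 7; D[1]=7 ok
step 2: need max(L[2]=4,C[1]=2) = 4; D[2]=4 ok
step 3: need max(L[3]=7,C[2]=3) = 7; D[3]=7 ok
step 4: need max(L[4]=4,C[3]=6) = 6; D[4]=5 SHORT
step 5: need C[4]=5 = 5; D[5]=5 ok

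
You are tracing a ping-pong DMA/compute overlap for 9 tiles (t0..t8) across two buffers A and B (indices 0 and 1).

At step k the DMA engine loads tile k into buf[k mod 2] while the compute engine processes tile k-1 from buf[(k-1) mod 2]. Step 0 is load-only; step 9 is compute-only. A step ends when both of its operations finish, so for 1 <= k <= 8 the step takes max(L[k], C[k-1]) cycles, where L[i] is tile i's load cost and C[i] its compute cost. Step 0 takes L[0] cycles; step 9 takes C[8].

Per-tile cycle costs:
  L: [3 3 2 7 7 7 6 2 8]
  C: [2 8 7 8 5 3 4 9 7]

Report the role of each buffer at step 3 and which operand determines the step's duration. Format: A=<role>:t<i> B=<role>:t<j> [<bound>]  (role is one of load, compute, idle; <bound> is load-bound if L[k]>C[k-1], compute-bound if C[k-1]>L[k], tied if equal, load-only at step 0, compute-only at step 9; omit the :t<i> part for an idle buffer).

  0. 3=3c; end=3; A:t0 B:-
  1. max(3,2)=3c; end=6; A:t0 B:t1
  2. max(2,8)=8c; end=14; A:t2 B:t1
  3. max(7,7)=7c; end=21; A:t2 B:t3
  4. max(7,8)=8c; end=29; A:t4 B:t3
  5. max(7,5)=7c; end=36; A:t4 B:t5
  6. max(6,3)=6c; end=42; A:t6 B:t5
  7. max(2,4)=4c; end=46; A:t6 B:t7
  8. max(8,9)=9c; end=55; A:t8 B:t7
  9. 7=7c; end=62; A:t8 B:t7

step 3: A=compute:t2 B=load:t3 [tied]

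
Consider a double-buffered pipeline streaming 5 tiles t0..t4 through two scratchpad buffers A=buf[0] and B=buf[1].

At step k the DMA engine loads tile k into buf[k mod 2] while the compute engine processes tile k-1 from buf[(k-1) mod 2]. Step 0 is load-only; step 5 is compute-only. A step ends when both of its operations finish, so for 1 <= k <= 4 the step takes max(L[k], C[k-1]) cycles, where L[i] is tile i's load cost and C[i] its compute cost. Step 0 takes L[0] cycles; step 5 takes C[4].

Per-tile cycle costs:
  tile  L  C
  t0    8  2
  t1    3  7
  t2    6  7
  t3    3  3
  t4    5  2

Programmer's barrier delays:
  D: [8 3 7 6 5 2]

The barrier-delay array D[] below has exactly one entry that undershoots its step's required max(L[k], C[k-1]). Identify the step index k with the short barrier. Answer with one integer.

step 0: need L[0]=8 = 8; D[0]=8 ok
step 1: need max(L[1]=3,C[0]=2) = 3; D[1]=3 ok
step 2: need max(L[2]=6,C[1]=7) = 7; D[2]=7 ok
step 3: need max(L[3]=3,C[2]=7) = 7; D[3]=6 SHORT
step 4: need max(L[4]=5,C[3]=3) = 5; D[4]=5 ok
step 5: need C[4]=2 = 2; D[5]=2 ok

hazard at step 3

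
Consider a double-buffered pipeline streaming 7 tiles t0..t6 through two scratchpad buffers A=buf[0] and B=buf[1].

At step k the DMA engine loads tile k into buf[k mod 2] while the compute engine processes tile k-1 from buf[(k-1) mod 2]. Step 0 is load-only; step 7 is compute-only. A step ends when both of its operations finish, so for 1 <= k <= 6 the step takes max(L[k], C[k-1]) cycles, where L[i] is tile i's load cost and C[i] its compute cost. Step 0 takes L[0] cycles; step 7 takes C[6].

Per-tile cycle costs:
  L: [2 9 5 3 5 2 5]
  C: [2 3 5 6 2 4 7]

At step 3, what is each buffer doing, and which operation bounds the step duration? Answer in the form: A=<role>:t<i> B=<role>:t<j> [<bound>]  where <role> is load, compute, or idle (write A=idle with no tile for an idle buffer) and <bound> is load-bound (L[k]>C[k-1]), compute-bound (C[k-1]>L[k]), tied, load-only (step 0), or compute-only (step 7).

k=0 load=t0/2c comp=- wait=2 total=2
k=1 load=t1/9c comp=t0/2c wait=9 total=11
k=2 load=t2/5c comp=t1/3c wait=5 total=16
k=3 load=t3/3c comp=t2/5c wait=5 total=21
k=4 load=t4/5c comp=t3/6c wait=6 total=27
k=5 load=t5/2c comp=t4/2c wait=2 total=29
k=6 load=t6/5c comp=t5/4c wait=5 total=34
k=7 load=- comp=t6/7c wait=7 total=41

step 3: A=compute:t2 B=load:t3 [compute-bound]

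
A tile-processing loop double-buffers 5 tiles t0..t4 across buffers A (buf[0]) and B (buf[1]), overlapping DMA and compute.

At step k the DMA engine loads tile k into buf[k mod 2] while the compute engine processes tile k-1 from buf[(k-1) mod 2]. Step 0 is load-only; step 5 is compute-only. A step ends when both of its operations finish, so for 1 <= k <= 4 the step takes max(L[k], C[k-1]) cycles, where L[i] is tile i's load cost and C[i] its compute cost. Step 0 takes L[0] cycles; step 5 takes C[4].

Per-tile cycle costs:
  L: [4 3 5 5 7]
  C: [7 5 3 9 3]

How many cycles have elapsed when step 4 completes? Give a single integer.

end_cycle[4] = 30

  0. 4=4c; end=4; A:t0 B:-
  1. max(3,7)=7c; end=11; A:t0 B:t1
  2. max(5,5)=5c; end=16; A:t2 B:t1
  3. max(5,3)=5c; end=21; A:t2 B:t3
  4. max(7,9)=9c; end=30; A:t4 B:t3
  5. 3=3c; end=33; A:t4 B:t3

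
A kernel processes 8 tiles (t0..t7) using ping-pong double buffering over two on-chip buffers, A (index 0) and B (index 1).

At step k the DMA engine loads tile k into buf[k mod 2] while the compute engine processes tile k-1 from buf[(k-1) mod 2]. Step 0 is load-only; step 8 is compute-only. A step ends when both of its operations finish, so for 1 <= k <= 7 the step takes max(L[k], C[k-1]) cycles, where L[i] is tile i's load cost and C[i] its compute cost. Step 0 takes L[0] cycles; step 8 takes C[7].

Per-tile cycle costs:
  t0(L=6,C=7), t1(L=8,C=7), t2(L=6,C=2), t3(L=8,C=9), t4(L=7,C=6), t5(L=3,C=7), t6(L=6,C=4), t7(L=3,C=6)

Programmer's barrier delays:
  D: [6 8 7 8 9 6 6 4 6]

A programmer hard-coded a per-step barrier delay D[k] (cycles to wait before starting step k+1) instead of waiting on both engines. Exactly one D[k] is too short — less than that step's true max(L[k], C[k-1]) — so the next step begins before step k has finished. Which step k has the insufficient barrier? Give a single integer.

hazard at step 6

k=0 barrier L[0]=6→6c, D[0]=6 ok
k=1 barrier max(L[1]=8,C[0]=7)→8c, D[1]=8 ok
k=2 barrier max(L[2]=6,C[1]=7)→7c, D[2]=7 ok
k=3 barrier max(L[3]=8,C[2]=2)→8c, D[3]=8 ok
k=4 barrier max(L[4]=7,C[3]=9)→9c, D[4]=9 ok
k=5 barrier max(L[5]=3,C[4]=6)→6c, D[5]=6 ok
k=6 barrier max(L[6]=6,C[5]=7)→7c, D[6]=6 SHORT
k=7 barrier max(L[7]=3,C[6]=4)→4c, D[7]=4 ok
k=8 barrier C[7]=6→6c, D[8]=6 ok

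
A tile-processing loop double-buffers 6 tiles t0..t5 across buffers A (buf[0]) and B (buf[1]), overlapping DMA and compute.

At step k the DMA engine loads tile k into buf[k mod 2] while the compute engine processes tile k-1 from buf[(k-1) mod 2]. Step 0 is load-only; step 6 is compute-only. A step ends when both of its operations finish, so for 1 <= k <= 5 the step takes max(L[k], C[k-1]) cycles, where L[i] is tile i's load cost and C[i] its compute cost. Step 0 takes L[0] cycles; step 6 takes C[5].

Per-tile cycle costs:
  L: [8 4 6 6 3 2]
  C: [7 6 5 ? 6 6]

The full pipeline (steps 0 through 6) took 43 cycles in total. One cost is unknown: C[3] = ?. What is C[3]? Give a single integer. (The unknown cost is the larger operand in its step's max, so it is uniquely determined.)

C[3] = 4

step 0 = dur = L[0]=8 = 8
step 1 = dur = max(L[1]=4, C[0]=7) = 7
step 2 = dur = max(L[2]=6, C[1]=6) = 6
step 3 = dur = max(L[3]=6, C[2]=5) = 6
step 4 = dur = max(L[4]=3, C[3]=?) = C[3]  (unknown; binding)
step 5 = dur = max(L[5]=2, C[4]=6) = 6
step 6 = dur = C[5]=6 = 6
sum of known step durations = 39
dur[4] = total - known = 43 - 39 = 4
C[3] is the binding max in step 4, so C[3] = dur[4] = 4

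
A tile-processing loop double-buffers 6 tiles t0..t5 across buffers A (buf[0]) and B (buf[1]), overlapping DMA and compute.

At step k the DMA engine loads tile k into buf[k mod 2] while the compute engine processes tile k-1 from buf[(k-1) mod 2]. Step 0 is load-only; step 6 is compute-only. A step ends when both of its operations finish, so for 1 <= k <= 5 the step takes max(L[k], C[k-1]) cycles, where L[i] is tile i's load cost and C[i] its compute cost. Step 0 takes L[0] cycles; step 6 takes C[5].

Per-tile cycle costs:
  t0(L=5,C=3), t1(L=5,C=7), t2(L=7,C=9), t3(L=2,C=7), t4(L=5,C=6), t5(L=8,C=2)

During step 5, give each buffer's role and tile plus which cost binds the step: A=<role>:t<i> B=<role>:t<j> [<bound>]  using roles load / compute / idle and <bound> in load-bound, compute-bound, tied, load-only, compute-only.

k=0 load=t0/5c comp=- wait=5 total=5
k=1 load=t1/5c comp=t0/3c wait=5 total=10
k=2 load=t2/7c comp=t1/7c wait=7 total=17
k=3 load=t3/2c comp=t2/9c wait=9 total=26
k=4 load=t4/5c comp=t3/7c wait=7 total=33
k=5 load=t5/8c comp=t4/6c wait=8 total=41
k=6 load=- comp=t5/2c wait=2 total=43

step 5: A=compute:t4 B=load:t5 [load-bound]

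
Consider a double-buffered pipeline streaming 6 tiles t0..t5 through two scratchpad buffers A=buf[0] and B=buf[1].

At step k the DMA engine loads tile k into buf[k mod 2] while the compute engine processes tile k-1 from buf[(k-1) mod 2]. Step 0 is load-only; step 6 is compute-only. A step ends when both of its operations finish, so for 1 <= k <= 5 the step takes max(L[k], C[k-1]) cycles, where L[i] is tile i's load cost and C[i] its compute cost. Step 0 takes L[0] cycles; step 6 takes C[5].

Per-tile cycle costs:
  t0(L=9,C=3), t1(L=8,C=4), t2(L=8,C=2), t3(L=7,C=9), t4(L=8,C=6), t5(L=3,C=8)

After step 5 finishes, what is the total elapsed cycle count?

[0] DMA t0→A (9c) ∥ CU idle ⇒ 9c, clock 9
[1] DMA t1→B (8c) ∥ CU A:t0 (3c) ⇒ 8c, clock 17
[2] DMA t2→A (8c) ∥ CU B:t1 (4c) ⇒ 8c, clock 25
[3] DMA t3→B (7c) ∥ CU A:t2 (2c) ⇒ 7c, clock 32
[4] DMA t4→A (8c) ∥ CU B:t3 (9c) ⇒ 9c, clock 41
[5] DMA t5→B (3c) ∥ CU A:t4 (6c) ⇒ 6c, clock 47
[6] DMA idle ∥ CU B:t5 (8c) ⇒ 8c, clock 55

end_cycle[5] = 47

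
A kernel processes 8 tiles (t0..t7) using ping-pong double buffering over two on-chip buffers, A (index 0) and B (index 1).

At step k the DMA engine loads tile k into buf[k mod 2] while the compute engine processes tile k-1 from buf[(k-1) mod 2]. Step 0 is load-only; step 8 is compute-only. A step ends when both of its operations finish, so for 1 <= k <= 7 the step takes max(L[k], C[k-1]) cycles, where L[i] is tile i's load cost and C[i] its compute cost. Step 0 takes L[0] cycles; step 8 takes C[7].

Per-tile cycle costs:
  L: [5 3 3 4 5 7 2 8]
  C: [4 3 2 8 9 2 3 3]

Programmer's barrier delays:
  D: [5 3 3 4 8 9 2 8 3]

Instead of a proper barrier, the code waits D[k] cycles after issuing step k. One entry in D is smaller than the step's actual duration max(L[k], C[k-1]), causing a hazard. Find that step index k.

step 0: need L[0]=5 = 5; D[0]=5 ok
step 1: need max(L[1]=3,C[0]=4) = 4; D[1]=3 SHORT
step 2: need max(L[2]=3,C[1]=3) = 3; D[2]=3 ok
step 3: need max(L[3]=4,C[2]=2) = 4; D[3]=4 ok
step 4: need max(L[4]=5,C[3]=8) = 8; D[4]=8 ok
step 5: need max(L[5]=7,C[4]=9) = 9; D[5]=9 ok
step 6: need max(L[6]=2,C[5]=2) = 2; D[6]=2 ok
step 7: need max(L[7]=8,C[6]=3) = 8; D[7]=8 ok
step 8: need C[7]=3 = 3; D[8]=3 ok

hazard at step 1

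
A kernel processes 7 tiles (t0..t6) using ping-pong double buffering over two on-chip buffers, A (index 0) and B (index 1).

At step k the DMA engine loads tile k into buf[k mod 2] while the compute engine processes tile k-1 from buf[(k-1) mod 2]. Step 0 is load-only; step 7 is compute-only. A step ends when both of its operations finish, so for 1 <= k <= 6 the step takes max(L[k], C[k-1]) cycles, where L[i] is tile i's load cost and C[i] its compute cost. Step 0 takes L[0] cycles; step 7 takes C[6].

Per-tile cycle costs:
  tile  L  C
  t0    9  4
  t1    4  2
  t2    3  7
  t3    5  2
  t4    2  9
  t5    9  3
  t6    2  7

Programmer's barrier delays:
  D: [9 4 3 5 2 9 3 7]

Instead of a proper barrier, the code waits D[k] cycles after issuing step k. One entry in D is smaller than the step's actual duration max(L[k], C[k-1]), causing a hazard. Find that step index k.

hazard at step 3

step 0: need L[0]=9 = 9; D[0]=9 ok
step 1: need max(L[1]=4,C[0]=4) = 4; D[1]=4 ok
step 2: need max(L[2]=3,C[1]=2) = 3; D[2]=3 ok
step 3: need max(L[3]=5,C[2]=7) = 7; D[3]=5 SHORT
step 4: need max(L[4]=2,C[3]=2) = 2; D[4]=2 ok
step 5: need max(L[5]=9,C[4]=9) = 9; D[5]=9 ok
step 6: need max(L[6]=2,C[5]=3) = 3; D[6]=3 ok
step 7: need C[6]=7 = 7; D[7]=7 ok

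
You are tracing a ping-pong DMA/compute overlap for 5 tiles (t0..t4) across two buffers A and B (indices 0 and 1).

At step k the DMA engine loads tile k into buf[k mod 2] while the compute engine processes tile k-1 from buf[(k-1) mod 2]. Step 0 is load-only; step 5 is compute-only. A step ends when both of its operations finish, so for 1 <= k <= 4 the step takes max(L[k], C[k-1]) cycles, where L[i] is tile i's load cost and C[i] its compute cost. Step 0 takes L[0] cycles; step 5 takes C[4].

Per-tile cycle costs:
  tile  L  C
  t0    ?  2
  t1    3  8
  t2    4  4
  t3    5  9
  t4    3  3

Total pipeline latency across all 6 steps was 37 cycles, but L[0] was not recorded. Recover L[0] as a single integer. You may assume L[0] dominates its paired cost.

L[0] = 9

step 0 | dur = L[0]=? = L[0]  (unknown; binding)
step 1 | dur = max(L[1]=3, C[0]=2) = 3
step 2 | dur = max(L[2]=4, C[1]=8) = 8
step 3 | dur = max(L[3]=5, C[2]=4) = 5
step 4 | dur = max(L[4]=3, C[3]=9) = 9
step 5 | dur = C[4]=3 = 3
sum of known step durations = 28
dur[0] = total - known = 37 - 28 = 9
L[0] is the binding max in step 0, so L[0] = dur[0] = 9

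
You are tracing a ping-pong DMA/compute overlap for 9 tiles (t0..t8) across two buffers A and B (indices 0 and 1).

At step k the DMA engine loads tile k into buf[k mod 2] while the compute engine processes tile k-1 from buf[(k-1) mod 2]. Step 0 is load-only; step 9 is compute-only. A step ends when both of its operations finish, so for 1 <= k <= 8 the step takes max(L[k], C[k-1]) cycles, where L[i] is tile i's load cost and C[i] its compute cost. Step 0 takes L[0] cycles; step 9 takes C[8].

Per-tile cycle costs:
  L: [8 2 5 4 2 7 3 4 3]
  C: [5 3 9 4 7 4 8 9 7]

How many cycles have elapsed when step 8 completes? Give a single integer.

end_cycle[8] = 59

  0. 8=8c; end=8; A:t0 B:-
  1. max(2,5)=5c; end=13; A:t0 B:t1
  2. max(5,3)=5c; end=18; A:t2 B:t1
  3. max(4,9)=9c; end=27; A:t2 B:t3
  4. max(2,4)=4c; end=31; A:t4 B:t3
  5. max(7,7)=7c; end=38; A:t4 B:t5
  6. max(3,4)=4c; end=42; A:t6 B:t5
  7. max(4,8)=8c; end=50; A:t6 B:t7
  8. max(3,9)=9c; end=59; A:t8 B:t7
  9. 7=7c; end=66; A:t8 B:t7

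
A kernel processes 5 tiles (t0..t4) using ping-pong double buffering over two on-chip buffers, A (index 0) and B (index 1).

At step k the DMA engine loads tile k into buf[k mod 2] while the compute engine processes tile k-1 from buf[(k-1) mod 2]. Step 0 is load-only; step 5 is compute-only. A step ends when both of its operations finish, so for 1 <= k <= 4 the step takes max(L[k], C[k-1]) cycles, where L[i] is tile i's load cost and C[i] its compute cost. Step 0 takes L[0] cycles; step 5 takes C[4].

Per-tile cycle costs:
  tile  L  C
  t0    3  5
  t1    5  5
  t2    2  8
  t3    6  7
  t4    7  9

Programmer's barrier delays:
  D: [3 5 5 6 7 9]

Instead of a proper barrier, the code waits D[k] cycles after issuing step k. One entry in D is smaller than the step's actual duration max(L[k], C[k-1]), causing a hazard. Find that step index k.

hazard at step 3

step 0: need L[0]=3 = 3; D[0]=3 ok
step 1: need max(L[1]=5,C[0]=5) = 5; D[1]=5 ok
step 2: need max(L[2]=2,C[1]=5) = 5; D[2]=5 ok
step 3: need max(L[3]=6,C[2]=8) = 8; D[3]=6 SHORT
step 4: need max(L[4]=7,C[3]=7) = 7; D[4]=7 ok
step 5: need C[4]=9 = 9; D[5]=9 ok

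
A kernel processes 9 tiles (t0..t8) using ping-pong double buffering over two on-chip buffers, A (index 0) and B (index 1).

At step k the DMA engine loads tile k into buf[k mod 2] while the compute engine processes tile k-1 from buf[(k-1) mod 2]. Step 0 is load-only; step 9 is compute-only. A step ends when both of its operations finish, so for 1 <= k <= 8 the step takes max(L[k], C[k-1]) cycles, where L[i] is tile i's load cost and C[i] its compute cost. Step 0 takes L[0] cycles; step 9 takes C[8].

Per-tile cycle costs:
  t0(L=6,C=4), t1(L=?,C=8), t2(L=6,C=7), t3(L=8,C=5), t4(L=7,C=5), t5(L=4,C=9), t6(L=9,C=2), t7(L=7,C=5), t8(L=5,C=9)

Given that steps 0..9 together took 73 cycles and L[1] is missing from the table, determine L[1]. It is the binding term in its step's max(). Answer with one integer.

step 0: dur = L[0]=6 = 6
step 1: dur = max(L[1]=?, C[0]=4) = L[1]  (unknown; binding)
step 2: dur = max(L[2]=6, C[1]=8) = 8
step 3: dur = max(L[3]=8, C[2]=7) = 8
step 4: dur = max(L[4]=7, C[3]=5) = 7
step 5: dur = max(L[5]=4, C[4]=5) = 5
step 6: dur = max(L[6]=9, C[5]=9) = 9
step 7: dur = max(L[7]=7, C[6]=2) = 7
step 8: dur = max(L[8]=5, C[7]=5) = 5
step 9: dur = C[8]=9 = 9
sum of known step durations = 64
dur[1] = total - known = 73 - 64 = 9
L[1] is the binding max in step 1, so L[1] = dur[1] = 9

L[1] = 9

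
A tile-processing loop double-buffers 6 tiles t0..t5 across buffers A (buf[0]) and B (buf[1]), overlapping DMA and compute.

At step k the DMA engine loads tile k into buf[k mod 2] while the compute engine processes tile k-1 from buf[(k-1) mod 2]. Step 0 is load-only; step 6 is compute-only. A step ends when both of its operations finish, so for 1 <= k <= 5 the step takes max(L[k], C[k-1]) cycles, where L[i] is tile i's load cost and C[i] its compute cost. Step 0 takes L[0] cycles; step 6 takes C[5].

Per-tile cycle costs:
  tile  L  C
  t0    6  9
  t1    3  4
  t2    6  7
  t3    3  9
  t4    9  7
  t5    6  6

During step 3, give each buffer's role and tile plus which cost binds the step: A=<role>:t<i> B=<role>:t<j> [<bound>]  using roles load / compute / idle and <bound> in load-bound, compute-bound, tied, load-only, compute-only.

step 3: A=compute:t2 B=load:t3 [compute-bound]

k=0 load=t0/6c comp=- wait=6 total=6
k=1 load=t1/3c comp=t0/9c wait=9 total=15
k=2 load=t2/6c comp=t1/4c wait=6 total=21
k=3 load=t3/3c comp=t2/7c wait=7 total=28
k=4 load=t4/9c comp=t3/9c wait=9 total=37
k=5 load=t5/6c comp=t4/7c wait=7 total=44
k=6 load=- comp=t5/6c wait=6 total=50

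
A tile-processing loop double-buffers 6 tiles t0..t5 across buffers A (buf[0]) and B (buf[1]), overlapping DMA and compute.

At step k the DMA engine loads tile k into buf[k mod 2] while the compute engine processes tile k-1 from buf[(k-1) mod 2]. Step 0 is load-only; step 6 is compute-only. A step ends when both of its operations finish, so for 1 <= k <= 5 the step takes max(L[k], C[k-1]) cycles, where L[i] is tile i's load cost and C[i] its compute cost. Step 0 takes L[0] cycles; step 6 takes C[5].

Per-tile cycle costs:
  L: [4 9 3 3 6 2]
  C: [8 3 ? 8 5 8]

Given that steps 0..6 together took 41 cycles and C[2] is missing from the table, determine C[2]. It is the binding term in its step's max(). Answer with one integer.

step 0 = dur = L[0]=4 = 4
step 1 = dur = max(L[1]=9, C[0]=8) = 9
step 2 = dur = max(L[2]=3, C[1]=3) = 3
step 3 = dur = max(L[3]=3, C[2]=?) = C[2]  (unknown; binding)
step 4 = dur = max(L[4]=6, C[3]=8) = 8
step 5 = dur = max(L[5]=2, C[4]=5) = 5
step 6 = dur = C[5]=8 = 8
sum of known step durations = 37
dur[3] = total - known = 41 - 37 = 4
C[2] is the binding max in step 3, so C[2] = dur[3] = 4

C[2] = 4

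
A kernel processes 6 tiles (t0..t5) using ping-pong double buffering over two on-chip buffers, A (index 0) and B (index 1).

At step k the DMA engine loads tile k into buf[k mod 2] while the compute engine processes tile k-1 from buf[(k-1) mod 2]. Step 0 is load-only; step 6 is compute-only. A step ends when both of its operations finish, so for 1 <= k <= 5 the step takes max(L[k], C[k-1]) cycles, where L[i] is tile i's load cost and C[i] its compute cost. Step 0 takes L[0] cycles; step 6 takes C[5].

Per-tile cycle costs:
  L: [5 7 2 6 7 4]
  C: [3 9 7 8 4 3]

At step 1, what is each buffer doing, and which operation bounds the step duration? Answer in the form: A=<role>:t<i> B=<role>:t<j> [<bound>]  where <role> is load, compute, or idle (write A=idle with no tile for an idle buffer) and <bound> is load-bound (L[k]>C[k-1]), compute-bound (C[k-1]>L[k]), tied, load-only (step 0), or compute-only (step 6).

k=0 load=t0/5c comp=- wait=5 total=5
k=1 load=t1/7c comp=t0/3c wait=7 total=12
k=2 load=t2/2c comp=t1/9c wait=9 total=21
k=3 load=t3/6c comp=t2/7c wait=7 total=28
k=4 load=t4/7c comp=t3/8c wait=8 total=36
k=5 load=t5/4c comp=t4/4c wait=4 total=40
k=6 load=- comp=t5/3c wait=3 total=43

step 1: A=compute:t0 B=load:t1 [load-bound]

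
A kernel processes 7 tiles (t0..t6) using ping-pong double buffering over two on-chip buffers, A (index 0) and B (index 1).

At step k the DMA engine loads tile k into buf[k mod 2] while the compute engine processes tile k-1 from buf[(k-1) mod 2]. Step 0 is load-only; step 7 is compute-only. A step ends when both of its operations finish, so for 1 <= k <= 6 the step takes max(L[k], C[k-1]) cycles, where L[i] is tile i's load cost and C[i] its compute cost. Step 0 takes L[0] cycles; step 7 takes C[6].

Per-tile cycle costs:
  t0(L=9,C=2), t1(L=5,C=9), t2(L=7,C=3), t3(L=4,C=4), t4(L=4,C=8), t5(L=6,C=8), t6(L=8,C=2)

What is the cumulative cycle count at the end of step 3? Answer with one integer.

end_cycle[3] = 27

[0] DMA t0→A (9c) ∥ CU idle ⇒ 9c, clock 9
[1] DMA t1→B (5c) ∥ CU A:t0 (2c) ⇒ 5c, clock 14
[2] DMA t2→A (7c) ∥ CU B:t1 (9c) ⇒ 9c, clock 23
[3] DMA t3→B (4c) ∥ CU A:t2 (3c) ⇒ 4c, clock 27
[4] DMA t4→A (4c) ∥ CU B:t3 (4c) ⇒ 4c, clock 31
[5] DMA t5→B (6c) ∥ CU A:t4 (8c) ⇒ 8c, clock 39
[6] DMA t6→A (8c) ∥ CU B:t5 (8c) ⇒ 8c, clock 47
[7] DMA idle ∥ CU A:t6 (2c) ⇒ 2c, clock 49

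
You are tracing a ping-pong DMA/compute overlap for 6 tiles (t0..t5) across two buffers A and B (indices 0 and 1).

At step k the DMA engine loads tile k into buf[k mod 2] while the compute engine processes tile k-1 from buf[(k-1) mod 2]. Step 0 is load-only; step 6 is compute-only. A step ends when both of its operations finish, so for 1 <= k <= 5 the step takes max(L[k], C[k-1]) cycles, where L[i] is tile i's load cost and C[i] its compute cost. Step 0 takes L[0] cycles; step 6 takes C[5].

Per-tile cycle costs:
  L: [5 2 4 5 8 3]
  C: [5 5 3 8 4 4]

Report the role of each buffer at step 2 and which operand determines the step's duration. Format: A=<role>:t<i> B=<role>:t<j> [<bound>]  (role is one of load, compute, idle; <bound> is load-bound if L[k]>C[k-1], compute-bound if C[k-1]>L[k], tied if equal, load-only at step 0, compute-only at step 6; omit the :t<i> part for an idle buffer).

  0. 5=5c; end=5; A:t0 B:-
  1. max(2,5)=5c; end=10; A:t0 B:t1
  2. max(4,5)=5c; end=15; A:t2 B:t1
  3. max(5,3)=5c; end=20; A:t2 B:t3
  4. max(8,8)=8c; end=28; A:t4 B:t3
  5. max(3,4)=4c; end=32; A:t4 B:t5
  6. 4=4c; end=36; A:t4 B:t5

step 2: A=load:t2 B=compute:t1 [compute-bound]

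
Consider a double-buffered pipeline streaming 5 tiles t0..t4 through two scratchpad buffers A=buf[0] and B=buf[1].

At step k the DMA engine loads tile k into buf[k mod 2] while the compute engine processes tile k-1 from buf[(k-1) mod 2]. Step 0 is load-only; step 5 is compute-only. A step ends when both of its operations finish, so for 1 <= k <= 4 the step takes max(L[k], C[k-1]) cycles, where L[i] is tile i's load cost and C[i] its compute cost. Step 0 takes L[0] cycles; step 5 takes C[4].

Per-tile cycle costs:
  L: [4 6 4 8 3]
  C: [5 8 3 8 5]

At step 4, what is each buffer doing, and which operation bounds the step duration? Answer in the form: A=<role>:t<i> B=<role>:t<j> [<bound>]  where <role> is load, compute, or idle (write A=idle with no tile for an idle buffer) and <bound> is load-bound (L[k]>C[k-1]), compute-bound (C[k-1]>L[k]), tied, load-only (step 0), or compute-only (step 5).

step 4: A=load:t4 B=compute:t3 [compute-bound]

step 0: L[0]=4 → dur=4, Σ=4 | A=load:t0 B=idle [load-only]
step 1: L[1]=6 C[0]=5 → dur=6, Σ=10 | A=compute:t0 B=load:t1 [load-bound]
step 2: L[2]=4 C[1]=8 → dur=8, Σ=18 | A=load:t2 B=compute:t1 [compute-bound]
step 3: L[3]=8 C[2]=3 → dur=8, Σ=26 | A=compute:t2 B=load:t3 [load-bound]
step 4: L[4]=3 C[3]=8 → dur=8, Σ=34 | A=load:t4 B=compute:t3 [compute-bound]
step 5: C[4]=5 → dur=5, Σ=39 | A=compute:t4 B=idle [compute-only]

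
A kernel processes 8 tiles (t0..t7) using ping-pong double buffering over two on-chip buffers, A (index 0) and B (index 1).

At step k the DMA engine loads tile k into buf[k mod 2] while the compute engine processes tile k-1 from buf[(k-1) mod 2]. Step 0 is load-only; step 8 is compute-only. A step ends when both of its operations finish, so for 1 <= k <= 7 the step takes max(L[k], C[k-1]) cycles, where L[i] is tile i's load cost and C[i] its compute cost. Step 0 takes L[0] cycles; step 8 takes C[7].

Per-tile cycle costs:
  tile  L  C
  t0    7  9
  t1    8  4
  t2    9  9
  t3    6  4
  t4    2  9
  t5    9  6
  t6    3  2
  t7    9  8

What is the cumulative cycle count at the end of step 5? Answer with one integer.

end_cycle[5] = 47

  0. 7=7c; end=7; A:t0 B:-
  1. max(8,9)=9c; end=16; A:t0 B:t1
  2. max(9,4)=9c; end=25; A:t2 B:t1
  3. max(6,9)=9c; end=34; A:t2 B:t3
  4. max(2,4)=4c; end=38; A:t4 B:t3
  5. max(9,9)=9c; end=47; A:t4 B:t5
  6. max(3,6)=6c; end=53; A:t6 B:t5
  7. max(9,2)=9c; end=62; A:t6 B:t7
  8. 8=8c; end=70; A:t6 B:t7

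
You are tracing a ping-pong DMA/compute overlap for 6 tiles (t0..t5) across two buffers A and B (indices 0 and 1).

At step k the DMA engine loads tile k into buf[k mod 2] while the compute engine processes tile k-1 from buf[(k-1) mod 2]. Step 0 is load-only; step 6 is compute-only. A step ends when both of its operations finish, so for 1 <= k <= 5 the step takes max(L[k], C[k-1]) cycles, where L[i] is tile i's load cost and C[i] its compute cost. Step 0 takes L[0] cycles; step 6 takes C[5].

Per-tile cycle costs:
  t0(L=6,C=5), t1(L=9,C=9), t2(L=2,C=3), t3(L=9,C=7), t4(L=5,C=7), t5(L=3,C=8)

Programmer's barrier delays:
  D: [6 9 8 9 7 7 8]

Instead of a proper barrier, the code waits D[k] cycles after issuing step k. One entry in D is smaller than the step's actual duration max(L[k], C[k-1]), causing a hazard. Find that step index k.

hazard at step 2

[0] required=L[0]=6=6 vs D=6 ok
[1] required=max(L[1]=9,C[0]=5)=9 vs D=9 ok
[2] required=max(L[2]=2,C[1]=9)=9 vs D=8 SHORT
[3] required=max(L[3]=9,C[2]=3)=9 vs D=9 ok
[4] required=max(L[4]=5,C[3]=7)=7 vs D=7 ok
[5] required=max(L[5]=3,C[4]=7)=7 vs D=7 ok
[6] required=C[5]=8=8 vs D=8 ok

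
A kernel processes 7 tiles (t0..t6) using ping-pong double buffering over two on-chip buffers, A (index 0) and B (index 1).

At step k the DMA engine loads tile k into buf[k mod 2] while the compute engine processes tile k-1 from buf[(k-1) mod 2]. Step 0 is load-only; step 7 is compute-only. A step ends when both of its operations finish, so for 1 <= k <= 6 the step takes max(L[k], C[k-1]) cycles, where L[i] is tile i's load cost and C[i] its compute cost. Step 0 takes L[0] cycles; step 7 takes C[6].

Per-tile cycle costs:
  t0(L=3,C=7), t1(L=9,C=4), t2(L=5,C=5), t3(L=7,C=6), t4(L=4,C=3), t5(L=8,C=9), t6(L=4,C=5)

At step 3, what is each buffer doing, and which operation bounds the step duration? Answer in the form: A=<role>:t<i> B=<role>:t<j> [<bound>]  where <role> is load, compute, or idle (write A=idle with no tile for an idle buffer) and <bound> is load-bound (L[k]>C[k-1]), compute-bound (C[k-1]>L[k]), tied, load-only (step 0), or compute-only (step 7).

step 3: A=compute:t2 B=load:t3 [load-bound]

[0] DMA t0→A (3c) ∥ CU idle ⇒ 3c, clock 3
[1] DMA t1→B (9c) ∥ CU A:t0 (7c) ⇒ 9c, clock 12
[2] DMA t2→A (5c) ∥ CU B:t1 (4c) ⇒ 5c, clock 17
[3] DMA t3→B (7c) ∥ CU A:t2 (5c) ⇒ 7c, clock 24
[4] DMA t4→A (4c) ∥ CU B:t3 (6c) ⇒ 6c, clock 30
[5] DMA t5→B (8c) ∥ CU A:t4 (3c) ⇒ 8c, clock 38
[6] DMA t6→A (4c) ∥ CU B:t5 (9c) ⇒ 9c, clock 47
[7] DMA idle ∥ CU A:t6 (5c) ⇒ 5c, clock 52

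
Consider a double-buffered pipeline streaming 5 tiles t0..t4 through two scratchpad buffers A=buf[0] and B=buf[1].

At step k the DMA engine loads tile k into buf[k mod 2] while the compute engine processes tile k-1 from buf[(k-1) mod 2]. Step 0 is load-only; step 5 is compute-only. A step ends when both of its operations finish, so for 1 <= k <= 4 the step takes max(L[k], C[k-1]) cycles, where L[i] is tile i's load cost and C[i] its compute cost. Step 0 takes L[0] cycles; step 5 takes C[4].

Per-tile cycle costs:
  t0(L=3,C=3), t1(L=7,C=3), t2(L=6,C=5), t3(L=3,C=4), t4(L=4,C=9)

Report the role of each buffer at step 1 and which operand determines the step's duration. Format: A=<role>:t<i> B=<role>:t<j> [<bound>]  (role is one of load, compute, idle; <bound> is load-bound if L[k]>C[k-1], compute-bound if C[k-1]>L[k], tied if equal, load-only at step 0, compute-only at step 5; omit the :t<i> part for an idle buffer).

step 1: A=compute:t0 B=load:t1 [load-bound]

k=0 load=t0/3c comp=- wait=3 total=3
k=1 load=t1/7c comp=t0/3c wait=7 total=10
k=2 load=t2/6c comp=t1/3c wait=6 total=16
k=3 load=t3/3c comp=t2/5c wait=5 total=21
k=4 load=t4/4c comp=t3/4c wait=4 total=25
k=5 load=- comp=t4/9c wait=9 total=34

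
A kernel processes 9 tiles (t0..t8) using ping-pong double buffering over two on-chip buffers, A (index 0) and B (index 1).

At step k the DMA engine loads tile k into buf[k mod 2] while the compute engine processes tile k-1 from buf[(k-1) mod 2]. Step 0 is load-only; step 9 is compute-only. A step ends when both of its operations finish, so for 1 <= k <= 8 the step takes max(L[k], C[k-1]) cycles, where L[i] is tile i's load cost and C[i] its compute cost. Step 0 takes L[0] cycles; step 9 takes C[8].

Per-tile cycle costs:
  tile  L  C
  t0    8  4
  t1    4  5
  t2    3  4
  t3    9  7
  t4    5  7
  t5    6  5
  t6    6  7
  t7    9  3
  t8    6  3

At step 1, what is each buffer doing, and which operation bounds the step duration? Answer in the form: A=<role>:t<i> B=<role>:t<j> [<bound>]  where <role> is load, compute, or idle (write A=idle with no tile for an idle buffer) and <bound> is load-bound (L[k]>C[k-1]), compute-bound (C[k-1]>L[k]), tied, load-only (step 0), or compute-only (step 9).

step 0: L[0]=8 → dur=8, Σ=8 | A=load:t0 B=idle [load-only]
step 1: L[1]=4 C[0]=4 → dur=4, Σ=12 | A=compute:t0 B=load:t1 [tied]
step 2: L[2]=3 C[1]=5 → dur=5, Σ=17 | A=load:t2 B=compute:t1 [compute-bound]
step 3: L[3]=9 C[2]=4 → dur=9, Σ=26 | A=compute:t2 B=load:t3 [load-bound]
step 4: L[4]=5 C[3]=7 → dur=7, Σ=33 | A=load:t4 B=compute:t3 [compute-bound]
step 5: L[5]=6 C[4]=7 → dur=7, Σ=40 | A=compute:t4 B=load:t5 [compute-bound]
step 6: L[6]=6 C[5]=5 → dur=6, Σ=46 | A=load:t6 B=compute:t5 [load-bound]
step 7: L[7]=9 C[6]=7 → dur=9, Σ=55 | A=compute:t6 B=load:t7 [load-bound]
step 8: L[8]=6 C[7]=3 → dur=6, Σ=61 | A=load:t8 B=compute:t7 [load-bound]
step 9: C[8]=3 → dur=3, Σ=64 | A=compute:t8 B=idle [compute-only]

step 1: A=compute:t0 B=load:t1 [tied]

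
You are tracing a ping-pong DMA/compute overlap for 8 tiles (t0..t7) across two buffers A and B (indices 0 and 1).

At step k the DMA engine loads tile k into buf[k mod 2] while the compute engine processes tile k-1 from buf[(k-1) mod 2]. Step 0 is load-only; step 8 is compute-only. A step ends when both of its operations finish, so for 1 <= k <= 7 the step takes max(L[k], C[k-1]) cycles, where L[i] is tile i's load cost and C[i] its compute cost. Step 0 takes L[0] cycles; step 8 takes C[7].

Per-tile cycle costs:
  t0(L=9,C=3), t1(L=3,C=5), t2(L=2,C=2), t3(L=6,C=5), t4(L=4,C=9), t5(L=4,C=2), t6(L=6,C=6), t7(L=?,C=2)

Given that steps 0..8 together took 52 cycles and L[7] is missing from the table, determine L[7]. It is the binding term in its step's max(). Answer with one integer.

step 0 | dur = L[0]=9 = 9
step 1 | dur = max(L[1]=3, C[0]=3) = 3
step 2 | dur = max(L[2]=2, C[1]=5) = 5
step 3 | dur = max(L[3]=6, C[2]=2) = 6
step 4 | dur = max(L[4]=4, C[3]=5) = 5
step 5 | dur = max(L[5]=4, C[4]=9) = 9
step 6 | dur = max(L[6]=6, C[5]=2) = 6
step 7 | dur = max(L[7]=?, C[6]=6) = L[7]  (unknown; binding)
step 8 | dur = C[7]=2 = 2
sum of known step durations = 45
dur[7] = total - known = 52 - 45 = 7
L[7] is the binding max in step 7, so L[7] = dur[7] = 7

L[7] = 7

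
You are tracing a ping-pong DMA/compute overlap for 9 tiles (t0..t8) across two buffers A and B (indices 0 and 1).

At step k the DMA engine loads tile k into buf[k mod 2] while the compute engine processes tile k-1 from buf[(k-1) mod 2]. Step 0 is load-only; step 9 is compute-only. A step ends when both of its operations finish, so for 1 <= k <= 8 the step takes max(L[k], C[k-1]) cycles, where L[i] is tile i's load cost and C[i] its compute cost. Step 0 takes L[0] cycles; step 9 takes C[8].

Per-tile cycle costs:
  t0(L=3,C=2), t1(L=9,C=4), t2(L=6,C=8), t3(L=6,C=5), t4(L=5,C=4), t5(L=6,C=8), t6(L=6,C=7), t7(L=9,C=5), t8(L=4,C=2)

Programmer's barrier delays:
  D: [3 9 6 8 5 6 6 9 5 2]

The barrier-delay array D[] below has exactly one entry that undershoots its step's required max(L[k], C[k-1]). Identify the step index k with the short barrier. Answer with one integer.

[0] required=L[0]=3=3 vs D=3 ok
[1] required=max(L[1]=9,C[0]=2)=9 vs D=9 ok
[2] required=max(L[2]=6,C[1]=4)=6 vs D=6 ok
[3] required=max(L[3]=6,C[2]=8)=8 vs D=8 ok
[4] required=max(L[4]=5,C[3]=5)=5 vs D=5 ok
[5] required=max(L[5]=6,C[4]=4)=6 vs D=6 ok
[6] required=max(L[6]=6,C[5]=8)=8 vs D=6 SHORT
[7] required=max(L[7]=9,C[6]=7)=9 vs D=9 ok
[8] required=max(L[8]=4,C[7]=5)=5 vs D=5 ok
[9] required=C[8]=2=2 vs D=2 ok

hazard at step 6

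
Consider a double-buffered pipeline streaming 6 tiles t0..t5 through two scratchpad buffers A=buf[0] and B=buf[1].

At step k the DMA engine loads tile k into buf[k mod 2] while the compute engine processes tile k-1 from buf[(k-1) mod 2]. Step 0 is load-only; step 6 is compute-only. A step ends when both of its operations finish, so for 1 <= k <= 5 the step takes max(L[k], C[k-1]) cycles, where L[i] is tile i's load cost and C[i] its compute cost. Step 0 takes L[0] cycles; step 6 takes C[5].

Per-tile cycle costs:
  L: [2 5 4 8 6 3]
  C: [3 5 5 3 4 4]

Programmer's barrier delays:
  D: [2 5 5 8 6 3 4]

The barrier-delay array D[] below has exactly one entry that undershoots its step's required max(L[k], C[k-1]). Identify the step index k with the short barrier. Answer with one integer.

[0] required=L[0]=2=2 vs D=2 ok
[1] required=max(L[1]=5,C[0]=3)=5 vs D=5 ok
[2] required=max(L[2]=4,C[1]=5)=5 vs D=5 ok
[3] required=max(L[3]=8,C[2]=5)=8 vs D=8 ok
[4] required=max(L[4]=6,C[3]=3)=6 vs D=6 ok
[5] required=max(L[5]=3,C[4]=4)=4 vs D=3 SHORT
[6] required=C[5]=4=4 vs D=4 ok

hazard at step 5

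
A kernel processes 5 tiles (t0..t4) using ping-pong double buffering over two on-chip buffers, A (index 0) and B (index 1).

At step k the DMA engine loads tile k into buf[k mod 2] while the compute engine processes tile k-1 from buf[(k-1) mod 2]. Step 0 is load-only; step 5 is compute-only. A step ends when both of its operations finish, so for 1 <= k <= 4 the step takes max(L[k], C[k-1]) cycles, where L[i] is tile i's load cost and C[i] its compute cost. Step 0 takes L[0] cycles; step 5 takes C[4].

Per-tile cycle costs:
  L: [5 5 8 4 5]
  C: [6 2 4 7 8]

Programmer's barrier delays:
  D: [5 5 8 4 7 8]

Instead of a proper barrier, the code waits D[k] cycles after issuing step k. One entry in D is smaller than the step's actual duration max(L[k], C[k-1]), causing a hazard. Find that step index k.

k=0 barrier L[0]=5→5c, D[0]=5 ok
k=1 barrier max(L[1]=5,C[0]=6)→6c, D[1]=5 SHORT
k=2 barrier max(L[2]=8,C[1]=2)→8c, D[2]=8 ok
k=3 barrier max(L[3]=4,C[2]=4)→4c, D[3]=4 ok
k=4 barrier max(L[4]=5,C[3]=7)→7c, D[4]=7 ok
k=5 barrier C[4]=8→8c, D[5]=8 ok

hazard at step 1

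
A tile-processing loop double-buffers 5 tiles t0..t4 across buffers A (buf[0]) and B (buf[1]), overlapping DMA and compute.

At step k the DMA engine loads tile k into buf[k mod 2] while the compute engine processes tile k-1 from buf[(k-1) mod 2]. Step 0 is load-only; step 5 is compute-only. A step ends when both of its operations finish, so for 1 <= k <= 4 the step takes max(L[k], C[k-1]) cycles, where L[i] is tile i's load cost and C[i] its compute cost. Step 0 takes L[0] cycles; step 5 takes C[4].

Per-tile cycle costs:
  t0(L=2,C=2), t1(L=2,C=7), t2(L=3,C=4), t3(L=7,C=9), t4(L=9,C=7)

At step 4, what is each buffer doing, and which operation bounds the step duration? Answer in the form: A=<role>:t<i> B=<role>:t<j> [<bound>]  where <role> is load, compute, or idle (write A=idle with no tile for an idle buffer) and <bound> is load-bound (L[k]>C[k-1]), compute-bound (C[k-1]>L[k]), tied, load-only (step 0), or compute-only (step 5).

[0] DMA t0→A (2c) ∥ CU idle ⇒ 2c, clock 2
[1] DMA t1→B (2c) ∥ CU A:t0 (2c) ⇒ 2c, clock 4
[2] DMA t2→A (3c) ∥ CU B:t1 (7c) ⇒ 7c, clock 11
[3] DMA t3→B (7c) ∥ CU A:t2 (4c) ⇒ 7c, clock 18
[4] DMA t4→A (9c) ∥ CU B:t3 (9c) ⇒ 9c, clock 27
[5] DMA idle ∥ CU A:t4 (7c) ⇒ 7c, clock 34

step 4: A=load:t4 B=compute:t3 [tied]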